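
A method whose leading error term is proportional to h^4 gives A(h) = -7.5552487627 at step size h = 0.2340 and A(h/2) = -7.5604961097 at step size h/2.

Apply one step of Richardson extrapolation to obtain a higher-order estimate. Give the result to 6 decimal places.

-7.560846

r = 4, so 2^r = 16.
16×(-7.5604961097) = -120.9679377552; (-120.9679377552) − (-7.5552487627) = -113.4126889925
R = (-113.4126889925)/15 = -7.5608459328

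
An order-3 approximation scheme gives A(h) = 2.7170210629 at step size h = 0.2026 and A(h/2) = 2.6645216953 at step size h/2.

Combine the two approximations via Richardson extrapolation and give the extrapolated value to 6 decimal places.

2.657022

With r = 3 the leading error scales as h^3, so the weight is 2^3 = 8.
8*2.6645216953 − 2.7170210629 = 18.5991524995
Divide by 2^3 − 1 = 7.
So the Richardson estimate is 2.6570217856.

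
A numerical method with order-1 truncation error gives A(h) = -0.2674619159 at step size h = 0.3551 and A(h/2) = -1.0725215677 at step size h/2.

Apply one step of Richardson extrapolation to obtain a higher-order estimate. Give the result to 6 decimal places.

With r = 1 the leading error scales as h^1, so the weight is 2^1 = 2.
2*(-1.0725215677) − (-0.2674619159) = -1.8775812195
Denominator 2 − 1 = 1.
So the Richardson estimate is -1.8775812195.
Correction |R − A(h/2)| = 8.051e-01; gap |A(h/2) − A(h)| = 8.051e-01.

-1.877581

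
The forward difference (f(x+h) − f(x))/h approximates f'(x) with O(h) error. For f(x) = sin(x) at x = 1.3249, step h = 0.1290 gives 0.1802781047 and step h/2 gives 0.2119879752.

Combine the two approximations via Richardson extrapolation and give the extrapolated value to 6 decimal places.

Leading term ∝ h^1; use weight 2 = 2^1.
Numerator 2 × A(h/2) − A(h) = 2 × 0.2119879752 − 0.1802781047 = 0.2436978457
Denominator 2 − 1 = 1.
(2 × 0.2119879752 − 0.1802781047)/(2 − 1) = 0.2436978457
Correction |R − A(h/2)| = 3.171e-02; gap |A(h/2) − A(h)| = 3.171e-02.

0.243698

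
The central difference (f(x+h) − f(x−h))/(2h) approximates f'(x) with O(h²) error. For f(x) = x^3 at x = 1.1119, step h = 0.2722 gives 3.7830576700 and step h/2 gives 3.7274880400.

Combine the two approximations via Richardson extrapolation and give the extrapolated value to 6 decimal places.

3.708965

r = 2, so 2^r = 4.
4*3.7274880400 = 14.9099521600; subtract 3.7830576700 → 11.1268944900
Extrapolated: 11.1268944900 / 3 = 3.7089648300
Correction |R − A(h/2)| = 1.852e-02; gap |A(h/2) − A(h)| = 5.557e-02.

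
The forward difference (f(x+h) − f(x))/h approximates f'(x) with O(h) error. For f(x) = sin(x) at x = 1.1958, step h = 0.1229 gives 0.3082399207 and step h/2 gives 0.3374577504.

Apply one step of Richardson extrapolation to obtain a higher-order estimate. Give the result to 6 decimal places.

0.366676

With r = 1 the leading error scales as h^1, so the weight is 2^1 = 2.
2*0.3374577504 − 0.3082399207 = 0.3666755801
Divide by 2^1 − 1 = 1.
0.3666755801 ÷ 1 = 0.3666755801
Correction |R − A(h/2)| = 2.922e-02; gap |A(h/2) − A(h)| = 2.922e-02.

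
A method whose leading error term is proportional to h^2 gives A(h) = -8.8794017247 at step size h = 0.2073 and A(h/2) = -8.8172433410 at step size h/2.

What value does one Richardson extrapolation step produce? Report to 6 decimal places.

With r = 2 the leading error scales as h^2, so the weight is 2^2 = 4.
4·(-8.8172433410) = -35.2689733640; (-35.2689733640) − (-8.8794017247) = -26.3895716393
(4·(-8.8172433410) − (-8.8794017247))/(4 − 1) = -8.7965238798

-8.796524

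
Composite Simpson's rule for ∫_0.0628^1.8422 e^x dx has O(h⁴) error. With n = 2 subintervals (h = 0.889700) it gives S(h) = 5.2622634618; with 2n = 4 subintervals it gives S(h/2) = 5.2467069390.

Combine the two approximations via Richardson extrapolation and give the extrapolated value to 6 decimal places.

5.245670

The method has order 4: 2^4 = 16.
16×5.2467069390 = 83.9473110240; 83.9473110240 − 5.2622634618 = 78.6850475622
Denominator 16 − 1 = 15.
Extrapolated: 78.6850475622 / 15 = 5.2456698375
Gap between inputs: 1.556e-02; correction applied: −0.0010371015.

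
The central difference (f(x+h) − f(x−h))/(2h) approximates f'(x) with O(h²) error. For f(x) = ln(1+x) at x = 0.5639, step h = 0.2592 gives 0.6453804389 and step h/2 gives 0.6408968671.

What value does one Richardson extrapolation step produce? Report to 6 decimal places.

0.639402

The method has order 2: 2^2 = 4.
4*0.6408968671 = 2.5635874684; 2.5635874684 − 0.6453804389 = 1.9182070295
(4*0.6408968671 − 0.6453804389)/(4 − 1) = 0.6394023432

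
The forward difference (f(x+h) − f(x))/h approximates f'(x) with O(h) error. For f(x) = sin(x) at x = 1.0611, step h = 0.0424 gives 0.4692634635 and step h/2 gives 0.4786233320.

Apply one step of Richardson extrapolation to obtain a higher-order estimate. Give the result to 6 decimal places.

Leading term ∝ h^1; use weight 2 = 2^1.
2 × 0.4786233320 − 0.4692634635 = 0.4879832005
Denominator 2 − 1 = 1.
Extrapolated: 0.4879832005 / 1 = 0.4879832005
Shift from A(h/2): +0.0093598685.

0.487983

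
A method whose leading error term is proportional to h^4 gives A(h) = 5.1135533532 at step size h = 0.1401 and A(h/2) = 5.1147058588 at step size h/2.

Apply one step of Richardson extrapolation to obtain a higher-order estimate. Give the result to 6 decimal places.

With r = 4 the leading error scales as h^4, so the weight is 2^4 = 16.
2^4·A(h/2) = 81.8352937408; minus A(h) gives 76.7217403876.
Extrapolated: 76.7217403876 / 15 = 5.1147826925

5.114783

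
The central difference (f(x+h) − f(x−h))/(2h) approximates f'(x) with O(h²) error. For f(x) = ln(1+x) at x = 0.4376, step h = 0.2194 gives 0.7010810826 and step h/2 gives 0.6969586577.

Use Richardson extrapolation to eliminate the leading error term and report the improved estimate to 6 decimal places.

0.695585

Method order is 2; weight 2^2 = 4.
Numerator 4 × A(h/2) − A(h) = 4 × 0.6969586577 − 0.7010810826 = 2.0867535482
Extrapolated: 2.0867535482 / 3 = 0.6955845161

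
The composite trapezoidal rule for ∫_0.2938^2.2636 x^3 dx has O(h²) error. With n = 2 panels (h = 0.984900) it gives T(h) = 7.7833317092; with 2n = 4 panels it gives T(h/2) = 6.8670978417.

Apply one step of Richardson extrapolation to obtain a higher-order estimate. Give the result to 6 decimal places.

With r = 2 the leading error scales as h^2, so the weight is 2^2 = 4.
Weighted: 27.4683913668 − 7.7833317092 = 19.6850596576
Denominator 4 − 1 = 3.
Extrapolated: 19.6850596576 / 3 = 6.5616865525

6.561687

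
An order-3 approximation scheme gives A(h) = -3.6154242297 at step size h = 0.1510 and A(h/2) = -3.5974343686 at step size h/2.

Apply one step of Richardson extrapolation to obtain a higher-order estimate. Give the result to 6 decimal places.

r = 3: numerator weight 8, denominator 7.
8×(-3.5974343686) = -28.7794749488; subtract (-3.6154242297) → -25.1640507191
Extrapolated: (-25.1640507191) / 7 = -3.5948643884
Shift from A(h/2): +0.0025699802.

-3.594864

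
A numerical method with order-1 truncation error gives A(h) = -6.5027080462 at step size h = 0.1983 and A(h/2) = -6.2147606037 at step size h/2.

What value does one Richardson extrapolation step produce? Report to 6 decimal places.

r = 1, so 2^r = 2.
2*(-6.2147606037) − (-6.5027080462) = -5.9268131612
Extrapolated: (-5.9268131612) / 1 = -5.9268131612

-5.926813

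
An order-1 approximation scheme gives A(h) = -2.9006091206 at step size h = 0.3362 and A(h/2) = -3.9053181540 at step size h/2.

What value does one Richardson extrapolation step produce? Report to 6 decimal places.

Error is O(h^1); halving h shrinks it by 2^1 = 2.
2×(-3.9053181540) = -7.8106363080; (-7.8106363080) − (-2.9006091206) = -4.9100271874
(2×(-3.9053181540) − (-2.9006091206))/(2 − 1) = -4.9100271874
Shift from A(h/2): −1.0047090334.

-4.910027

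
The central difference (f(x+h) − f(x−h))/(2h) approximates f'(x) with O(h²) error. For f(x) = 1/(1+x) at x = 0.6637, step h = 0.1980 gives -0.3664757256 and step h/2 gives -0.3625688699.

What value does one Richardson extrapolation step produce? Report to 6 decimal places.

-0.361267

Order 2 gives 2^r = 4 and 2^r − 1 = 3.
4 × (-0.3625688699) = -1.4502754796; (-1.4502754796) − (-0.3664757256) = -1.0837997540
R = (-1.0837997540)/3 = -0.3612665847
Gap between inputs: 3.907e-03; correction applied: +0.0013022852.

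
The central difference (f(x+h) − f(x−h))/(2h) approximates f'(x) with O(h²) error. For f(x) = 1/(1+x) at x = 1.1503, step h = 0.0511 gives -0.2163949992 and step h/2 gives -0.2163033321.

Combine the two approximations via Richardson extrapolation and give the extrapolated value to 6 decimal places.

Method order is 2; weight 2^2 = 4.
4 × (-0.2163033321) − (-0.2163949992) = -0.6488183292
(4 × (-0.2163033321) − (-0.2163949992))/(4 − 1) = -0.2162727764

-0.216273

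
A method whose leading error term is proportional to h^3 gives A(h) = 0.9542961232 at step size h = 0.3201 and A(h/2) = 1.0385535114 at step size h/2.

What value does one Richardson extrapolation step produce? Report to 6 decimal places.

r = 3: numerator weight 8, denominator 7.
Difference of the inputs: 1.0385535114 − 0.9542961232 = 0.0842573882
Divide by 2^3 − 1 = 7: 0.0842573882/7 = 0.0120367697
R = A(h/2) + (A(h/2) − A(h))/7 = 1.0385535114 + 0.0120367697 = 1.0505902811

1.050590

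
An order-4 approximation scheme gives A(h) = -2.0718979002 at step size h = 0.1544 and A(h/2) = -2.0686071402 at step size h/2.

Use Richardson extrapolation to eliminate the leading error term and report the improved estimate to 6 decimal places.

Method order is 4; weight 2^4 = 16.
Numerator 16·A(h/2) − A(h) = 16·(-2.0686071402) − (-2.0718979002) = -31.0258163430
Denominator 16 − 1 = 15.
So the Richardson estimate is -2.0683877562.

-2.068388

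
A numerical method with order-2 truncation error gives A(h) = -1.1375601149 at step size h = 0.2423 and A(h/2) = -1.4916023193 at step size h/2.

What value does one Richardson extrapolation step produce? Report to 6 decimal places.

-1.609616

r = 2: numerator weight 4, denominator 3.
Top: 4(-1.4916023193) − (-1.1375601149) = -4.8288491623
Extrapolated: (-4.8288491623) / 3 = -1.6096163874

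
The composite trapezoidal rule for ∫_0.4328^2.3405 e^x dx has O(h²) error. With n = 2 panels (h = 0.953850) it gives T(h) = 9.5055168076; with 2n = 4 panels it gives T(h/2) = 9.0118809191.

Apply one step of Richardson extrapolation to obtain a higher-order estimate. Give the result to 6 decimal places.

8.847336

The method has order 2: 2^2 = 4.
2^2×A(h/2) = 36.0475236764; minus A(h) gives 26.5420068688.
Divide by 2^2 − 1 = 3.
So the Richardson estimate is 8.8473356229.
Shift from A(h/2): −0.1645452962.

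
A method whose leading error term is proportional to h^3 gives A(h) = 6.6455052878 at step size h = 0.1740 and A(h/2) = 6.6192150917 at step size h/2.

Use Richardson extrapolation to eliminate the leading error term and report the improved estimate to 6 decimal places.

6.615459

Leading term ∝ h^3; use weight 8 = 2^3.
Difference of the inputs: 6.6192150917 − 6.6455052878 = -0.0262901961
Correction (A(h/2) − A(h))/(8 − 1) = (-0.0262901961)/7 = -0.0037557423
R = A(h/2) + (A(h/2) − A(h))/7 = 6.6192150917 − 0.0037557423 = 6.6154593494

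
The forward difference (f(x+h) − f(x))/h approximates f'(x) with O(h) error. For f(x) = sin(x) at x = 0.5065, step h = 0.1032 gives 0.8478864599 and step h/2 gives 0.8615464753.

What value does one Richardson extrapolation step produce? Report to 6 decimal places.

Method order is 1; weight 2^1 = 2.
A(h/2) − A(h) = 0.8615464753 − 0.8478864599 = 0.0136600154
Correction (A(h/2) − A(h))/(2 − 1) = 0.0136600154/1 = 0.0136600154
R = 0.8615464753 + 0.0136600154 = 0.8752064907

0.875206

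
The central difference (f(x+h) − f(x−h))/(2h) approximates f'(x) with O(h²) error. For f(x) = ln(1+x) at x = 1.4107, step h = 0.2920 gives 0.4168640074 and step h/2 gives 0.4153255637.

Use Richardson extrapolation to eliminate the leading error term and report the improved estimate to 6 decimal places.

0.414813

Leading term ∝ h^2; use weight 4 = 2^2.
2^2 × A(h/2) = 1.6613022548; minus A(h) gives 1.2444382474.
Divide by 2^2 − 1 = 3.
Result: 0.4148127491
Correction |R − A(h/2)| = 5.128e-04; gap |A(h/2) − A(h)| = 1.538e-03.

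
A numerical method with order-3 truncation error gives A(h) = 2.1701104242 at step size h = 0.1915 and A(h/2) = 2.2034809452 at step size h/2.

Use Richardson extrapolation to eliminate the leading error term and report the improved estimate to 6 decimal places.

Error is O(h^3); halving h shrinks it by 2^3 = 8.
Numerator 8×A(h/2) − A(h) = 8×2.2034809452 − 2.1701104242 = 15.4577371374
Denominator 8 − 1 = 7.
Result: 2.2082481625
Gap between inputs: 3.337e-02; correction applied: +0.0047672173.

2.208248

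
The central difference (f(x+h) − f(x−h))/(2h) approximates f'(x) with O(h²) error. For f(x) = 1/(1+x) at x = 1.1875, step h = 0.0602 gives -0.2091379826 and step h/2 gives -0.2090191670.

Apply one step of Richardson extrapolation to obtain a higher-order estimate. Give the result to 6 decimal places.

Leading term ∝ h^2; use weight 4 = 2^2.
A(h/2) − A(h) = -0.2090191670 − (-0.2091379826) = 0.0001188156
Divide by 2^2 − 1 = 3: 0.0001188156/3 = 0.0000396052
R = -0.2090191670 + 0.0000396052 = -0.2089795618

-0.208980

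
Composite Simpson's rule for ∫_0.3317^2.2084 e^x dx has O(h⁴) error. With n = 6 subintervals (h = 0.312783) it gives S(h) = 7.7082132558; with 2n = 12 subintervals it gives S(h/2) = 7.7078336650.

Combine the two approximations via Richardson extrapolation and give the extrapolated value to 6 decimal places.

r = 4, so 2^r = 16.
16 × 7.7078336650 = 123.3253386400; subtract 7.7082132558 → 115.6171253842
Divide by 2^4 − 1 = 15.
R = 115.6171253842/15 = 7.7078083589
Shift from A(h/2): −0.0000253061.

7.707808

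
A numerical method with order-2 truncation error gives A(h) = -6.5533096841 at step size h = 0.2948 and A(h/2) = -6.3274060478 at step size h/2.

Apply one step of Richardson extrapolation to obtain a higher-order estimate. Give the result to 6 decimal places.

r = 2, so 2^r = 4.
4×(-6.3274060478) − (-6.5533096841) = -18.7563145071
Divide by 2^2 − 1 = 3.
R = (-18.7563145071)/3 = -6.2521048357

-6.252105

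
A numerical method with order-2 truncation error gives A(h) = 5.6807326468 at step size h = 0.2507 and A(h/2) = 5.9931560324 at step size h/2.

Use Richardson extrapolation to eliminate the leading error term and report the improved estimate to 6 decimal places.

Order 2 gives 2^r = 4 and 2^r − 1 = 3.
Top: 4(5.9931560324) − (5.6807326468) = 18.2918914828
Denominator 4 − 1 = 3.
R = 18.2918914828/3 = 6.0972971609

6.097297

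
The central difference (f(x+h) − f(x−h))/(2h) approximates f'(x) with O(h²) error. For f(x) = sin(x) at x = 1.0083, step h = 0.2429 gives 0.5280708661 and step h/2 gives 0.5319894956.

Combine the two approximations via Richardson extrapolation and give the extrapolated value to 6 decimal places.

0.533296

Order 2 gives 2^r = 4 and 2^r − 1 = 3.
4×0.5319894956 − 0.5280708661 = 1.5998871163
Divide by 2^2 − 1 = 3.
R = 1.5998871163/3 = 0.5332957054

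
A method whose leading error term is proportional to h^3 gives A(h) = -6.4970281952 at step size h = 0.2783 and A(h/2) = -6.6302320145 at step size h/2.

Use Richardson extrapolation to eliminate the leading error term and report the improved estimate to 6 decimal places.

-6.649261

The method has order 3: 2^3 = 8.
Weighted: (-53.0418561160) − (-6.4970281952) = -46.5448279208
Divide by 2^3 − 1 = 7.
(-46.5448279208) ÷ 7 = -6.6492611315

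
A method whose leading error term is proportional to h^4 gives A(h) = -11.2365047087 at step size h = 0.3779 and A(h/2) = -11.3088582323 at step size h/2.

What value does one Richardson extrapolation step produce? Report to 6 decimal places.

With r = 4 the leading error scales as h^4, so the weight is 2^4 = 16.
16 × (-11.3088582323) − (-11.2365047087) = -169.7052270081
Divide by 2^4 − 1 = 15.
Result: -11.3136818005

-11.313682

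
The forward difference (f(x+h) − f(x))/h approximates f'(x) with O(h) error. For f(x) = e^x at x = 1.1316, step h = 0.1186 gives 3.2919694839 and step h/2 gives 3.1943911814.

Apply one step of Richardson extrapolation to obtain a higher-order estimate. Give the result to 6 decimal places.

Order 1 gives 2^r = 2 and 2^r − 1 = 1.
2 × 3.1943911814 − 3.2919694839 = 3.0968128789
Denominator 2 − 1 = 1.
3.0968128789 ÷ 1 = 3.0968128789

3.096813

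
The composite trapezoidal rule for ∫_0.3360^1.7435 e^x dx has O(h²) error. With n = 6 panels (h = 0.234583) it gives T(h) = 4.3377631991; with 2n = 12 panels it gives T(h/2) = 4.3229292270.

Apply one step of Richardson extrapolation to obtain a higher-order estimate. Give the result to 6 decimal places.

4.317985

r = 2, so 2^r = 4.
Numerator 4·A(h/2) − A(h) = 4·4.3229292270 − 4.3377631991 = 12.9539537089
Extrapolated: 12.9539537089 / 3 = 4.3179845696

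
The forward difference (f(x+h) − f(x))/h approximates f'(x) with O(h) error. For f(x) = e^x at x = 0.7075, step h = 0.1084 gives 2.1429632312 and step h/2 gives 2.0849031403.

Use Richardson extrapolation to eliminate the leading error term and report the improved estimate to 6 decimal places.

2.026843

Order 1 gives 2^r = 2 and 2^r − 1 = 1.
2 × 2.0849031403 = 4.1698062806; 4.1698062806 − 2.1429632312 = 2.0268430494
Denominator 2 − 1 = 1.
Result: 2.0268430494
Gap between inputs: 5.806e-02; correction applied: −0.0580600909.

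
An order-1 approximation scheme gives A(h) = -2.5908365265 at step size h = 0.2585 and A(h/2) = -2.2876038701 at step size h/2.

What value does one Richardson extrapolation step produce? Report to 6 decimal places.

With r = 1 the leading error scales as h^1, so the weight is 2^1 = 2.
2 × (-2.2876038701) − (-2.5908365265) = -1.9843712137
R = (-1.9843712137)/1 = -1.9843712137

-1.984371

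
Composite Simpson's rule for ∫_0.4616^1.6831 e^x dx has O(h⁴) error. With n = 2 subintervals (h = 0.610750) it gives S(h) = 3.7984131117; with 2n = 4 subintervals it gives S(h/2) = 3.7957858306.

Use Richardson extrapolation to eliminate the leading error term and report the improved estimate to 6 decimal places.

3.795611

Method order is 4; weight 2^4 = 16.
16×3.7957858306 − 3.7984131117 = 56.9341601779
56.9341601779 ÷ 15 = 3.7956106785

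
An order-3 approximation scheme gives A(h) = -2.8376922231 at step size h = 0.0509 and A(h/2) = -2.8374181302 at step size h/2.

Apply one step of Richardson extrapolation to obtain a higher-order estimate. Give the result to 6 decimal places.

-2.837379

Method order is 3; weight 2^3 = 8.
8×(-2.8374181302) − (-2.8376922231) = -19.8616528185
(8×(-2.8374181302) − (-2.8376922231))/(8 − 1) = -2.8373789741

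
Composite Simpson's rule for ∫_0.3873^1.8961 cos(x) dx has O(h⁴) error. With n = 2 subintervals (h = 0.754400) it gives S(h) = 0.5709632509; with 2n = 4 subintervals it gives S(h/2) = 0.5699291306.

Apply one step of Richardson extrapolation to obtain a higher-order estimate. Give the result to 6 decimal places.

0.569860

Error is O(h^4); halving h shrinks it by 2^4 = 16.
16*0.5699291306 − 0.5709632509 = 8.5479028387
(16*0.5699291306 − 0.5709632509)/(16 − 1) = 0.5698601892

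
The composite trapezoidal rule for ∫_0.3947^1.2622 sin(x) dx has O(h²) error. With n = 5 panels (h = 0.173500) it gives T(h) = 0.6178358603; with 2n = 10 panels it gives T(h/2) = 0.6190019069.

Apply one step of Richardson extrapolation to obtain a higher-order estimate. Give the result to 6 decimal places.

0.619391

Method order is 2; weight 2^2 = 4.
4*0.6190019069 = 2.4760076276; 2.4760076276 − 0.6178358603 = 1.8581717673
Divide by 2^2 − 1 = 3.
1.8581717673 ÷ 3 = 0.6193905891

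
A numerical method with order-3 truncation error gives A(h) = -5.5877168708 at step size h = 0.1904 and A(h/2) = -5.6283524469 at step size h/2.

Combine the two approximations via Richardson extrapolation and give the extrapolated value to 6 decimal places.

-5.634158

Error is O(h^3); halving h shrinks it by 2^3 = 8.
Top: 8(-5.6283524469) − (-5.5877168708) = -39.4391027044
Denominator 8 − 1 = 7.
R = (-39.4391027044)/7 = -5.6341575292
Gap between inputs: 4.064e-02; correction applied: −0.0058050823.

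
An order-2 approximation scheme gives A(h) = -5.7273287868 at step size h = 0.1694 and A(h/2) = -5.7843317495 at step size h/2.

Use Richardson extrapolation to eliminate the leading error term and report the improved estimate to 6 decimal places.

-5.803333

Leading term ∝ h^2; use weight 4 = 2^2.
4 × (-5.7843317495) = -23.1373269980; subtract (-5.7273287868) → -17.4099982112
(4 × (-5.7843317495) − (-5.7273287868))/(4 − 1) = -5.8033327371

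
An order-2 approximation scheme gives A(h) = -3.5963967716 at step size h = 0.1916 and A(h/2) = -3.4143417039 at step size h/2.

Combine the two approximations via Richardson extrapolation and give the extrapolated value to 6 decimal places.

-3.353657

r = 2: numerator weight 4, denominator 3.
4*(-3.4143417039) − (-3.5963967716) = -10.0609700440
(4*(-3.4143417039) − (-3.5963967716))/(4 − 1) = -3.3536566813
Shift from A(h/2): +0.0606850226.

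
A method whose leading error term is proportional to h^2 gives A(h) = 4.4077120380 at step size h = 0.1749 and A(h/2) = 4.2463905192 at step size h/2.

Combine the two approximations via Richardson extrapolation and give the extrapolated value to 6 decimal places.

4.192617

Method order is 2; weight 2^2 = 4.
Weighted: 16.9855620768 − 4.4077120380 = 12.5778500388
Extrapolated: 12.5778500388 / 3 = 4.1926166796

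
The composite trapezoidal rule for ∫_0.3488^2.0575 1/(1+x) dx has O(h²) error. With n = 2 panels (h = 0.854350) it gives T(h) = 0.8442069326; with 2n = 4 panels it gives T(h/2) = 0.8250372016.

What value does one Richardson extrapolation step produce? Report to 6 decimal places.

Leading term ∝ h^2; use weight 4 = 2^2.
4×0.8250372016 = 3.3001488064; 3.3001488064 − 0.8442069326 = 2.4559418738
R = 2.4559418738/3 = 0.8186472913

0.818647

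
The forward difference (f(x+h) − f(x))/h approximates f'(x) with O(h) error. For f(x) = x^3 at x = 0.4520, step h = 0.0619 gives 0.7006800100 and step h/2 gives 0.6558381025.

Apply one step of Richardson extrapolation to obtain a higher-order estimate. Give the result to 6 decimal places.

0.610996

Method order is 1; weight 2^1 = 2.
Numerator 2*A(h/2) − A(h) = 2*0.6558381025 − 0.7006800100 = 0.6109961950
Divide by 2^1 − 1 = 1.
Extrapolated: 0.6109961950 / 1 = 0.6109961950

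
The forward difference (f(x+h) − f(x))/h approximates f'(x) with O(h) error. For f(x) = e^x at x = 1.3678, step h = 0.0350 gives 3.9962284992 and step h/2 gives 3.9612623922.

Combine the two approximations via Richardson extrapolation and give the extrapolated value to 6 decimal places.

3.926296

Method order is 1; weight 2^1 = 2.
2×3.9612623922 − 3.9962284992 = 3.9262962852
Divide by 2^1 − 1 = 1.
R = 3.9262962852/1 = 3.9262962852
Shift from A(h/2): −0.0349661070.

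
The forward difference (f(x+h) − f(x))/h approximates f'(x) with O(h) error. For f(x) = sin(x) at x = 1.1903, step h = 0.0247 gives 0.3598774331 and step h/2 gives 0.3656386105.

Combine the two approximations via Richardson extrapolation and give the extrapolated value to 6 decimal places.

The method has order 1: 2^1 = 2.
Weighted: 0.7312772210 − 0.3598774331 = 0.3713997879
Divide by 2^1 − 1 = 1.
Result: 0.3713997879
Gap between inputs: 5.761e-03; correction applied: +0.0057611774.

0.371400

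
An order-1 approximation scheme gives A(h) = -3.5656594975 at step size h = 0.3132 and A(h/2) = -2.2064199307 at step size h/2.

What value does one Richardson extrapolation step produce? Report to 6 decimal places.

Error is O(h^1); halving h shrinks it by 2^1 = 2.
Numerator 2 × A(h/2) − A(h) = 2 × (-2.2064199307) − (-3.5656594975) = -0.8471803639
Divide by 2^1 − 1 = 1.
So the Richardson estimate is -0.8471803639.
Shift from A(h/2): +1.3592395668.

-0.847180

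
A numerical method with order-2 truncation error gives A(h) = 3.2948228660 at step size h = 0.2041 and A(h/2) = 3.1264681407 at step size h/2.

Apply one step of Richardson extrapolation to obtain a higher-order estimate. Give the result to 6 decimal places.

Method order is 2; weight 2^2 = 4.
Difference of the inputs: 3.1264681407 − 3.2948228660 = -0.1683547253
Divide by 2^2 − 1 = 3: (-0.1683547253)/3 = -0.0561182418
R = 3.1264681407 − 0.0561182418 = 3.0703498989

3.070350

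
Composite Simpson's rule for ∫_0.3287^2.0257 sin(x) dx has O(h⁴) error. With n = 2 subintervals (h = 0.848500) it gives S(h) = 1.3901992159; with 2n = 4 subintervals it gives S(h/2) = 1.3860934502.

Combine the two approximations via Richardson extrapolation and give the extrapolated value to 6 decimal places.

1.385820

Order 4 gives 2^r = 16 and 2^r − 1 = 15.
16·1.3860934502 = 22.1774952032; subtract 1.3901992159 → 20.7872959873
Denominator 16 − 1 = 15.
(16·1.3860934502 − 1.3901992159)/(16 − 1) = 1.3858197325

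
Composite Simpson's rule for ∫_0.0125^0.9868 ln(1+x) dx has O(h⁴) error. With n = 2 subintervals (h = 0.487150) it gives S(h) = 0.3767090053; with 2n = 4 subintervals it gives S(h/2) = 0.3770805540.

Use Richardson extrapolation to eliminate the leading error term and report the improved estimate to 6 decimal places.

The method has order 4: 2^4 = 16.
16 × 0.3770805540 = 6.0332888640; subtract 0.3767090053 → 5.6565798587
Divide by 2^4 − 1 = 15.
So the Richardson estimate is 0.3771053239.

0.377105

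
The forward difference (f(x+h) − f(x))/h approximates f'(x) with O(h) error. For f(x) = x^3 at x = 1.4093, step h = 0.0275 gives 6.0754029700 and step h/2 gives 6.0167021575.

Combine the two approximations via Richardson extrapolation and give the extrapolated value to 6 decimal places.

5.958001

Leading term ∝ h^1; use weight 2 = 2^1.
2×6.0167021575 = 12.0334043150; subtract 6.0754029700 → 5.9580013450
Denominator 2 − 1 = 1.
5.9580013450 ÷ 1 = 5.9580013450
Correction |R − A(h/2)| = 5.870e-02; gap |A(h/2) − A(h)| = 5.870e-02.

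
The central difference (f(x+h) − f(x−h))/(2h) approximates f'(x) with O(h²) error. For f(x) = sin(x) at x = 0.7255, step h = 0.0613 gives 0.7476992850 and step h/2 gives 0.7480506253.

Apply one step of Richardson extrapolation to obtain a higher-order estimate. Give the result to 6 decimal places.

0.748168

Error is O(h^2); halving h shrinks it by 2^2 = 4.
Top: 4(0.7480506253) − (0.7476992850) = 2.2445032162
Divide by 2^2 − 1 = 3.
So the Richardson estimate is 0.7481677387.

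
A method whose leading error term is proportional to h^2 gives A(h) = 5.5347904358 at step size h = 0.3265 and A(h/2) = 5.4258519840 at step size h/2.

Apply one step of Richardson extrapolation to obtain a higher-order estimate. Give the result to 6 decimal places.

5.389539

r = 2, so 2^r = 4.
Numerator 4 × A(h/2) − A(h) = 4 × 5.4258519840 − 5.5347904358 = 16.1686175002
Divide by 2^2 − 1 = 3.
16.1686175002 ÷ 3 = 5.3895391667
Correction |R − A(h/2)| = 3.631e-02; gap |A(h/2) − A(h)| = 1.089e-01.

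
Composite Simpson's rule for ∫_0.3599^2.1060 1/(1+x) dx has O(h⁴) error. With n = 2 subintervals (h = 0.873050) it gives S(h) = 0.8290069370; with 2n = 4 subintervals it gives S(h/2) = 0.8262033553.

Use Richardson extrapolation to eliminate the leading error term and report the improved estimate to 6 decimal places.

Method order is 4; weight 2^4 = 16.
16*0.8262033553 − 0.8290069370 = 12.3902467478
(16*0.8262033553 − 0.8290069370)/(16 − 1) = 0.8260164499

0.826016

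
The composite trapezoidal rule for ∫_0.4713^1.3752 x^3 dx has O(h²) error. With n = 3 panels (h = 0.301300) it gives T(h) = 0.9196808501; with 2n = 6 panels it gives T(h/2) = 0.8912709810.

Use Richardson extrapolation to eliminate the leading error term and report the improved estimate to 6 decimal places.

r = 2, so 2^r = 4.
Difference of the inputs: 0.8912709810 − 0.9196808501 = -0.0284098691
Correction (A(h/2) − A(h))/(4 − 1) = (-0.0284098691)/3 = -0.0094699564
R = 0.8912709810 − 0.0094699564 = 0.8818010246

0.881801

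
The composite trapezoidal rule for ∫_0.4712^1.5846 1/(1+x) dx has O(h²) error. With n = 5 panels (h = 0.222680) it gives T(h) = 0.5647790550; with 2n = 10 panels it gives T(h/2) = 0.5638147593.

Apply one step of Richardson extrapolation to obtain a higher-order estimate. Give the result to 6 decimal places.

0.563493

The method has order 2: 2^2 = 4.
4*0.5638147593 − 0.5647790550 = 1.6904799822
(4*0.5638147593 − 0.5647790550)/(4 − 1) = 0.5634933274
Gap between inputs: 9.643e-04; correction applied: −0.0003214319.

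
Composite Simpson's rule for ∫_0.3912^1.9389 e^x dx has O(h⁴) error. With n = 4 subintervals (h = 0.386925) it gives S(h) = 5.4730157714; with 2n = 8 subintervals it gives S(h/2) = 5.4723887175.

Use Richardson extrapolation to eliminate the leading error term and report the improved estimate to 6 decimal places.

5.472347

r = 4: numerator weight 16, denominator 15.
16 × 5.4723887175 = 87.5582194800; 87.5582194800 − 5.4730157714 = 82.0852037086
Divide by 2^4 − 1 = 15.
Extrapolated: 82.0852037086 / 15 = 5.4723469139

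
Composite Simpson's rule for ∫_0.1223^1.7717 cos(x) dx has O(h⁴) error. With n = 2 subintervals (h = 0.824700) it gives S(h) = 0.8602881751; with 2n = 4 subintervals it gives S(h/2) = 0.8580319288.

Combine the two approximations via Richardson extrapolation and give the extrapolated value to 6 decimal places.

0.857882

With r = 4 the leading error scales as h^4, so the weight is 2^4 = 16.
2^4 × A(h/2) = 13.7285108608; minus A(h) gives 12.8682226857.
Divide by 2^4 − 1 = 15.
12.8682226857 ÷ 15 = 0.8578815124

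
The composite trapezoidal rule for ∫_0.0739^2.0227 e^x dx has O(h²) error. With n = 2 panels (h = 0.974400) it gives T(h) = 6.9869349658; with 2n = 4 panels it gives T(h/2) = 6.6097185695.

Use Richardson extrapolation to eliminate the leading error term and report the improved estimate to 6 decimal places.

Order 2 gives 2^r = 4 and 2^r − 1 = 3.
4*6.6097185695 = 26.4388742780; 26.4388742780 − 6.9869349658 = 19.4519393122
Denominator 4 − 1 = 3.
Extrapolated: 19.4519393122 / 3 = 6.4839797707
Correction |R − A(h/2)| = 1.257e-01; gap |A(h/2) − A(h)| = 3.772e-01.

6.483980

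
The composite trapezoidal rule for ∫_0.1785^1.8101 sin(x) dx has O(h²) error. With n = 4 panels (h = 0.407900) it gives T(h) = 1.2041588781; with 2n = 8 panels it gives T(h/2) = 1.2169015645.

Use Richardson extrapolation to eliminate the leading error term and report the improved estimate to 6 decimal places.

Error is O(h^2); halving h shrinks it by 2^2 = 4.
2^2·A(h/2) = 4.8676062580; minus A(h) gives 3.6634473799.
Divide by 2^2 − 1 = 3.
(4·1.2169015645 − 1.2041588781)/(4 − 1) = 1.2211491266

1.221149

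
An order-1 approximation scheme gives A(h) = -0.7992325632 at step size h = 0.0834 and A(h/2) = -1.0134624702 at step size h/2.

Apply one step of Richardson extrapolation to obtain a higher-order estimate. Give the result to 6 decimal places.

Error is O(h^1); halving h shrinks it by 2^1 = 2.
2·(-1.0134624702) − (-0.7992325632) = -1.2276923772
Denominator 2 − 1 = 1.
R = (-1.2276923772)/1 = -1.2276923772

-1.227692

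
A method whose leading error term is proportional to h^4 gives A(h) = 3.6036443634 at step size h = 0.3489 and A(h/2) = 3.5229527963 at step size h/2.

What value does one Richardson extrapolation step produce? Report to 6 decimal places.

Error is O(h^4); halving h shrinks it by 2^4 = 16.
Numerator 16·A(h/2) − A(h) = 16·3.5229527963 − 3.6036443634 = 52.7636003774
(16·3.5229527963 − 3.6036443634)/(16 − 1) = 3.5175733585
Correction |R − A(h/2)| = 5.379e-03; gap |A(h/2) − A(h)| = 8.069e-02.

3.517573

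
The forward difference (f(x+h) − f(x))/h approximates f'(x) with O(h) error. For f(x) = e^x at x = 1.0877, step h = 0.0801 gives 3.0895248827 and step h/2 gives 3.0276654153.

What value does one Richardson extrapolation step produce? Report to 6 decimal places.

Leading term ∝ h^1; use weight 2 = 2^1.
Top: 2(3.0276654153) − (3.0895248827) = 2.9658059479
2.9658059479 ÷ 1 = 2.9658059479
Correction |R − A(h/2)| = 6.186e-02; gap |A(h/2) − A(h)| = 6.186e-02.

2.965806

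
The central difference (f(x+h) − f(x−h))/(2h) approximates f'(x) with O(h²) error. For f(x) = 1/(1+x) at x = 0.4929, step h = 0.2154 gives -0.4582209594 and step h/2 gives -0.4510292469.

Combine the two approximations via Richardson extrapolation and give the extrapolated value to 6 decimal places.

Method order is 2; weight 2^2 = 4.
A(h/2) − A(h) = -0.4510292469 − (-0.4582209594) = 0.0071917125
Correction (A(h/2) − A(h))/(4 − 1) = 0.0071917125/3 = 0.0023972375
R = -0.4510292469 + 0.0023972375 = -0.4486320094
Gap between inputs: 7.192e-03; correction applied: +0.0023972375.

-0.448632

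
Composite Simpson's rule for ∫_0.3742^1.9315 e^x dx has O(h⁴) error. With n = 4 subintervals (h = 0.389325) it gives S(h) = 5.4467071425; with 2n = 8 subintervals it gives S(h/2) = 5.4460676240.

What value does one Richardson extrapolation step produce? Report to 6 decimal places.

Leading term ∝ h^4; use weight 16 = 2^4.
Top: 16(5.4460676240) − (5.4467071425) = 81.6903748415
Denominator 16 − 1 = 15.
Extrapolated: 81.6903748415 / 15 = 5.4460249894

5.446025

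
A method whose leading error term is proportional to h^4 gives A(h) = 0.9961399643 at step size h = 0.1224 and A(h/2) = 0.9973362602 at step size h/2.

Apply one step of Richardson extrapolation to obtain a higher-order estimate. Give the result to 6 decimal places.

Error is O(h^4); halving h shrinks it by 2^4 = 16.
2^4·A(h/2) = 15.9573801632; minus A(h) gives 14.9612401989.
(16·0.9973362602 − 0.9961399643)/(16 − 1) = 0.9974160133
Correction |R − A(h/2)| = 7.975e-05; gap |A(h/2) − A(h)| = 1.196e-03.

0.997416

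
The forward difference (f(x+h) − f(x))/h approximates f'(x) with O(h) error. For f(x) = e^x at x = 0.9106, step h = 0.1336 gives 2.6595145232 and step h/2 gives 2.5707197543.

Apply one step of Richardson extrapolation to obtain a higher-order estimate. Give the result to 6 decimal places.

r = 1, so 2^r = 2.
2·2.5707197543 = 5.1414395086; subtract 2.6595145232 → 2.4819249854
Divide by 2^1 − 1 = 1.
So the Richardson estimate is 2.4819249854.
Shift from A(h/2): −0.0887947689.

2.481925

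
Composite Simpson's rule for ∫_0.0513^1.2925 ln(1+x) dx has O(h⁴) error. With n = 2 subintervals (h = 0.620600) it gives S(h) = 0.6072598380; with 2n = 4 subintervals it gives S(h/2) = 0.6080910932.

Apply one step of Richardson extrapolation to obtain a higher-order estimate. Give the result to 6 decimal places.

0.608147

Order 4 gives 2^r = 16 and 2^r − 1 = 15.
16×0.6080910932 = 9.7294574912; subtract 0.6072598380 → 9.1221976532
Divide by 2^4 − 1 = 15.
9.1221976532 ÷ 15 = 0.6081465102
Correction |R − A(h/2)| = 5.542e-05; gap |A(h/2) − A(h)| = 8.313e-04.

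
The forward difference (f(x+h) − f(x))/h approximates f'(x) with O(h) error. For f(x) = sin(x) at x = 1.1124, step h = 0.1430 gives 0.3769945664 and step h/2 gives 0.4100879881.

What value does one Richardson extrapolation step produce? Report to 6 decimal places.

0.443181

r = 1, so 2^r = 2.
2*0.4100879881 − 0.3769945664 = 0.4431814098
Divide by 2^1 − 1 = 1.
(2*0.4100879881 − 0.3769945664)/(2 − 1) = 0.4431814098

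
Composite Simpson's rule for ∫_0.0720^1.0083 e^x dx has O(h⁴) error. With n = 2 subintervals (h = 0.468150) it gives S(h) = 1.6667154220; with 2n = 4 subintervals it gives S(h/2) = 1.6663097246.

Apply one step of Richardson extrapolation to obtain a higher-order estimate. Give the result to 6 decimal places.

1.666283

Leading term ∝ h^4; use weight 16 = 2^4.
Difference of the inputs: 1.6663097246 − 1.6667154220 = -0.0004056974
Divide by 2^4 − 1 = 15: (-0.0004056974)/15 = -0.0000270465
R = 1.6663097246 − 0.0000270465 = 1.6662826781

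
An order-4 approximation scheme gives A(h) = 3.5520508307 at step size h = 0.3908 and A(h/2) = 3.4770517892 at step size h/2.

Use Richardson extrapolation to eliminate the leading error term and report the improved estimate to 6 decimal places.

r = 4, so 2^r = 16.
2^4 × A(h/2) = 55.6328286272; minus A(h) gives 52.0807777965.
Denominator 16 − 1 = 15.
(16 × 3.4770517892 − 3.5520508307)/(16 − 1) = 3.4720518531
Correction |R − A(h/2)| = 5.000e-03; gap |A(h/2) − A(h)| = 7.500e-02.

3.472052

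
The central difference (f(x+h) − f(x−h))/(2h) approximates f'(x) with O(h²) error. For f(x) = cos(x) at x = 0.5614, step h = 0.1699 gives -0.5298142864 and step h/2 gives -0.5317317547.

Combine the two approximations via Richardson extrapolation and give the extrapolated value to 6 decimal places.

Order 2 gives 2^r = 4 and 2^r − 1 = 3.
4*(-0.5317317547) − (-0.5298142864) = -1.5971127324
Divide by 2^2 − 1 = 3.
R = (-1.5971127324)/3 = -0.5323709108

-0.532371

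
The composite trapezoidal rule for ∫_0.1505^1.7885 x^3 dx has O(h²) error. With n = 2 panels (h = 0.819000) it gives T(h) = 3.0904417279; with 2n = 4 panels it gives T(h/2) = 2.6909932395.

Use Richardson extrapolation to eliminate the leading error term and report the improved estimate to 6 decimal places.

2.557844

Order 2 gives 2^r = 4 and 2^r − 1 = 3.
Numerator 4*A(h/2) − A(h) = 4*2.6909932395 − 3.0904417279 = 7.6735312301
(4*2.6909932395 − 3.0904417279)/(4 − 1) = 2.5578437434
Shift from A(h/2): −0.1331494961.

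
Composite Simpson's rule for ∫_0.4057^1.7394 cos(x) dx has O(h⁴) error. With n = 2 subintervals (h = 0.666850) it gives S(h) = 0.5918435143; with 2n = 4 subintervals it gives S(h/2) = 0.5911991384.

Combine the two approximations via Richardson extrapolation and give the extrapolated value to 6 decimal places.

Leading term ∝ h^4; use weight 16 = 2^4.
16×0.5911991384 = 9.4591862144; subtract 0.5918435143 → 8.8673427001
Denominator 16 − 1 = 15.
Result: 0.5911561800

0.591156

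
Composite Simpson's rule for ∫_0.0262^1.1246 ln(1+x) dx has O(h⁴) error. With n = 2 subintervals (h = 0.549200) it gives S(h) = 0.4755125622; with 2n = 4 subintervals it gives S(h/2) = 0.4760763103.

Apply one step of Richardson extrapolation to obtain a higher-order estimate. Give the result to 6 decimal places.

Order 4 gives 2^r = 16 and 2^r − 1 = 15.
Top: 16(0.4760763103) − (0.4755125622) = 7.1417084026
R = 7.1417084026/15 = 0.4761138935

0.476114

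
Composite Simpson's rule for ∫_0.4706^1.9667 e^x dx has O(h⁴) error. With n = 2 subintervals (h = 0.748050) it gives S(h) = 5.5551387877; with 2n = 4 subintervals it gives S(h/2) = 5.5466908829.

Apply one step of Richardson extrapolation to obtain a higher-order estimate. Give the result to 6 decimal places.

r = 4, so 2^r = 16.
Numerator 16*A(h/2) − A(h) = 16*5.5466908829 − 5.5551387877 = 83.1919153387
Denominator 16 − 1 = 15.
R = 83.1919153387/15 = 5.5461276892

5.546128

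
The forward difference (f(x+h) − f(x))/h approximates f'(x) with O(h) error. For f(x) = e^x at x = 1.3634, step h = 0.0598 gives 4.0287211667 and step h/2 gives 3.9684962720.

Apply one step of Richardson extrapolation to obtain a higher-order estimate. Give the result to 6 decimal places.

3.908271

r = 1, so 2^r = 2.
Top: 2(3.9684962720) − (4.0287211667) = 3.9082713773
R = 3.9082713773/1 = 3.9082713773
Correction |R − A(h/2)| = 6.022e-02; gap |A(h/2) − A(h)| = 6.022e-02.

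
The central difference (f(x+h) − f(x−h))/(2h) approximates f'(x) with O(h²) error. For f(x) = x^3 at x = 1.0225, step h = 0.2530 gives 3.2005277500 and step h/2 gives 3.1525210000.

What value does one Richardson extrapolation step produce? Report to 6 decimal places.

With r = 2 the leading error scales as h^2, so the weight is 2^2 = 4.
4×3.1525210000 = 12.6100840000; subtract 3.2005277500 → 9.4095562500
Denominator 4 − 1 = 3.
Result: 3.1365187500

3.136519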